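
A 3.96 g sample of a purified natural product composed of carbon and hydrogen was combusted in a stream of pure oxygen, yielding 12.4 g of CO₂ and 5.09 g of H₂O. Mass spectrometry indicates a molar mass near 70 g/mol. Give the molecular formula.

C5H10

mol C = 12.4 g CO₂ ÷ 44.009 g/mol = 0.2818 mol
mol H = 2 × 5.09 g H₂O ÷ 18.015 g/mol = 0.5651 mol
Divide by the smallest (0.2818 mol): C 1.000, H 2.006
Empirical formula: CH2
Empirical-formula mass = 14.03 g/mol; 70 ÷ 14.03 ≈ 5, so the molecular formula is C5H10.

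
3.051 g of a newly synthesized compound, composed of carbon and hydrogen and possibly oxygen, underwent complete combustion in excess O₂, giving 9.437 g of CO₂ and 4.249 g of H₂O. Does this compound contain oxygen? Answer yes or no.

no

mol C = 9.437 g CO₂ ÷ 44.009 g/mol = 0.21443 mol
mol H = 2 × 4.249 g H₂O ÷ 18.015 g/mol = 0.47172 mol
C and H together account for 3.0511 g — essentially the entire 3.051 g sample — so the compound contains no oxygen.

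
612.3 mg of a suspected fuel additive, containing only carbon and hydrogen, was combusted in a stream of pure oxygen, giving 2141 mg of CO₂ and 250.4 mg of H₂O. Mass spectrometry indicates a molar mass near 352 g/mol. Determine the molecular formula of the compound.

mol C = 2.141 g CO₂ ÷ 44.009 g/mol = 0.048649 mol
mol H = 2 × 0.2504 g H₂O ÷ 18.015 g/mol = 0.027799 mol
Divide by the smallest (0.027799 mol): C 1.750, H 1.000
Multiplying each by 4 gives whole numbers: C 7.00, H 4.00
Empirical formula: C7H4
Empirical-formula mass = 88.11 g/mol; 352 ÷ 88.11 ≈ 4, so the molecular formula is C28H16.

C28H16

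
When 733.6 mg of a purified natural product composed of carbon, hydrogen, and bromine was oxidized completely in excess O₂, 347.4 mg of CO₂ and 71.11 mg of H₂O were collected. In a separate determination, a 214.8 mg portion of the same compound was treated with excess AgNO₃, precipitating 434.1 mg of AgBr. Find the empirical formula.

mol C = 0.3474 g CO₂ ÷ 44.009 g/mol = 0.0078938 mol
mol H = 2 × 0.07111 g H₂O ÷ 18.015 g/mol = 0.0078945 mol
From the AgBr data: mol Br per gram of compound = (0.4341 ÷ 187.772) ÷ 0.2148 = 0.010763 mol/g, so in the 0.7336 g combustion sample mol Br = 0.0078956 mol
Divide by the smallest (0.0078938 mol): C 1.000, H 1.000, Br 1.000

CHBr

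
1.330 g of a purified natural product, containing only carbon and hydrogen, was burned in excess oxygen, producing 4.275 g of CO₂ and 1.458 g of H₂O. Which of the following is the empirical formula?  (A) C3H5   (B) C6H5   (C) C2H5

(A) C3H5

mol C = 4.275 g CO₂ ÷ 44.009 g/mol = 0.097139 mol
mol H = 2 × 1.458 g H₂O ÷ 18.015 g/mol = 0.16187 mol
Divide by the smallest (0.097139 mol): C 1.000, H 1.666
Multiplying each by 3 gives whole numbers: C 3.00, H 5.00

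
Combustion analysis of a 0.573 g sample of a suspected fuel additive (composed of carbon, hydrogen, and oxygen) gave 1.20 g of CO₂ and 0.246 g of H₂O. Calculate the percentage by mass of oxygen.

38.0%

mol C = 1.20 g CO₂ ÷ 44.009 g/mol = 0.02727 mol
mol H = 2 × 0.246 g H₂O ÷ 18.015 g/mol = 0.02731 mol
mass O = 0.573 − (0.3275 + 0.02753) = 0.2180 g → mol O = 0.2180 ÷ 15.999 = 0.01362 mol
mass % O = 0.2180 g ÷ 0.573 g × 100%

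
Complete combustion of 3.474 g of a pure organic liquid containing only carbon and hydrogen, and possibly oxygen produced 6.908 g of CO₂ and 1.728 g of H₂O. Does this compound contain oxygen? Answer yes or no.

yes

mol C = 6.908 g CO₂ ÷ 44.009 g/mol = 0.15697 mol
mol H = 2 × 1.728 g H₂O ÷ 18.015 g/mol = 0.19184 mol
C and H account for only 2.0787 g of the 3.474 g sample; the remaining 1.3953 g must be oxygen.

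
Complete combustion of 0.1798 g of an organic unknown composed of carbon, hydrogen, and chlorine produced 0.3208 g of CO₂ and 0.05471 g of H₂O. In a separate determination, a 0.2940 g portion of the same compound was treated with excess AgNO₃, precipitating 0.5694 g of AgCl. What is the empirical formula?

mol C = 0.3208 g CO₂ ÷ 44.009 g/mol = 0.0072894 mol
mol H = 2 × 0.05471 g H₂O ÷ 18.015 g/mol = 0.0060738 mol
From the AgCl data: mol Cl per gram of compound = (0.5694 ÷ 143.318) ÷ 0.2940 = 0.013514 mol/g, so in the 0.1798 g combustion sample mol Cl = 0.0024297 mol
Divide by the smallest (0.0024297 mol): C 3.000, H 2.500, Cl 1.000
Multiplying each by 2 gives whole numbers: C 6.00, H 5.00, Cl 2.00

C6H5Cl2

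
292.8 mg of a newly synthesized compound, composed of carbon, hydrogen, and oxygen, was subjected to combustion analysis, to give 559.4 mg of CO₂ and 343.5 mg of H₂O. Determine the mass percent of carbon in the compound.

mol C = 0.5594 g CO₂ ÷ 44.009 g/mol = 0.012711 mol
mol H = 2 × 0.3435 g H₂O ÷ 18.015 g/mol = 0.038135 mol
mass O = 0.2928 − (0.15267 + 0.038440) = 0.10169 g → mol O = 0.10169 ÷ 15.999 = 0.0063559 mol
mass % C = 0.15267 g ÷ 0.2928 g × 100%

52.14%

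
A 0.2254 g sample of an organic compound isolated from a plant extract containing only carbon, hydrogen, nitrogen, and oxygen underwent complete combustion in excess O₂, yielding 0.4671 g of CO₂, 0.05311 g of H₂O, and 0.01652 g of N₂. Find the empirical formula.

mol C = 0.4671 g CO₂ ÷ 44.009 g/mol = 0.010614 mol
mol H = 2 × 0.05311 g H₂O ÷ 18.015 g/mol = 0.0058962 mol
mol N = 2 × 0.01652 g N₂ ÷ 28.014 g/mol = 0.0011794 mol
mass O = 0.2254 − (0.12748 + 0.0059434 + 0.016520) = 0.075455 g → mol O = 0.075455 ÷ 15.999 = 0.0047162 mol
Divide by the smallest (0.0011794 mol): C 8.999, H 4.999, N 1.000, O 3.999

C9H5NO4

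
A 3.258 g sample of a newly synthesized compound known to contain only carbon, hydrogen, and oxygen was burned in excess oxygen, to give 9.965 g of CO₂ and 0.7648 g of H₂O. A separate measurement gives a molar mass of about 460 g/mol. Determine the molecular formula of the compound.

C32H12O4

mol C = 9.965 g CO₂ ÷ 44.009 g/mol = 0.22643 mol
mol H = 2 × 0.7648 g H₂O ÷ 18.015 g/mol = 0.084907 mol
mass O = 3.258 − (2.7197 + 0.085586) = 0.45275 g → mol O = 0.45275 ÷ 15.999 = 0.028299 mol
Divide by the smallest (0.028299 mol): C 8.001, H 3.000, O 1.000
Empirical formula: C8H3O
Empirical-formula mass = 115.11 g/mol; 460 ÷ 115.11 ≈ 4, so the molecular formula is C32H12O4.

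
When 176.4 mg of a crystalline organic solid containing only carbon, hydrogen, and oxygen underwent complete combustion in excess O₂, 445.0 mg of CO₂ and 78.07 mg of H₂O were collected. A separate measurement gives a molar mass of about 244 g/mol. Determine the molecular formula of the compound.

mol C = 0.4450 g CO₂ ÷ 44.009 g/mol = 0.010112 mol
mol H = 2 × 0.07807 g H₂O ÷ 18.015 g/mol = 0.0086672 mol
mass O = 0.1764 − (0.12145 + 0.0087366) = 0.046213 g → mol O = 0.046213 ÷ 15.999 = 0.0028885 mol
Divide by the smallest (0.0028885 mol): C 3.501, H 3.001, O 1.000
Multiplying each by 2 gives whole numbers: C 7.00, H 6.00, O 2.00
Empirical formula: C7H6O2
Empirical-formula mass = 122.12 g/mol; 244 ÷ 122.12 ≈ 2, so the molecular formula is C14H12O4.

C14H12O4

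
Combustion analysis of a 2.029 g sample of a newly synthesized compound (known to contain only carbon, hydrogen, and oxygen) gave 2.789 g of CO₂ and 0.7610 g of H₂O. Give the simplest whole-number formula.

C6H8O7

mol C = 2.789 g CO₂ ÷ 44.009 g/mol = 0.063373 mol
mol H = 2 × 0.7610 g H₂O ÷ 18.015 g/mol = 0.084485 mol
mass O = 2.029 − (0.76118 + 0.085161) = 1.1827 g → mol O = 1.1827 ÷ 15.999 = 0.073921 mol
Divide by the smallest (0.063373 mol): C 1.000, H 1.333, O 1.166
Multiplying each by 6 gives whole numbers: C 6.00, H 8.00, O 7.00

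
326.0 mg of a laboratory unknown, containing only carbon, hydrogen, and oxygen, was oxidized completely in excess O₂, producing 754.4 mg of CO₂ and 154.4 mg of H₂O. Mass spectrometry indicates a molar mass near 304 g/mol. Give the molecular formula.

C16H16O6

mol C = 0.7544 g CO₂ ÷ 44.009 g/mol = 0.017142 mol
mol H = 2 × 0.1544 g H₂O ÷ 18.015 g/mol = 0.017141 mol
mass O = 0.3260 − (0.20589 + 0.017278) = 0.10283 g → mol O = 0.10283 ÷ 15.999 = 0.0064273 mol
Divide by the smallest (0.0064273 mol): C 2.667, H 2.667, O 1.000
Multiplying each by 3 gives whole numbers: C 8.00, H 8.00, O 3.00
Empirical formula: C8H8O3
Empirical-formula mass = 152.15 g/mol; 304 ÷ 152.15 ≈ 2, so the molecular formula is C16H16O6.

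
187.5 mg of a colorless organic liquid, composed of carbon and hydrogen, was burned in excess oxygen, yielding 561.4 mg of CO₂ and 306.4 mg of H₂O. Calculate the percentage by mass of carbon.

mol C = 0.5614 g CO₂ ÷ 44.009 g/mol = 0.012756 mol
mol H = 2 × 0.3064 g H₂O ÷ 18.015 g/mol = 0.034016 mol
mass % C = 0.15322 g ÷ 0.1875 g × 100%

81.72%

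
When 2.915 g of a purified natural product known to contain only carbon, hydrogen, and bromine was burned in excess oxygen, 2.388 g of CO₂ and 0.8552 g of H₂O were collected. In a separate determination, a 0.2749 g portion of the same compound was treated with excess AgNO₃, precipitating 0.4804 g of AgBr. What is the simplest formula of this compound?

mol C = 2.388 g CO₂ ÷ 44.009 g/mol = 0.054262 mol
mol H = 2 × 0.8552 g H₂O ÷ 18.015 g/mol = 0.094943 mol
From the AgBr data: mol Br per gram of compound = (0.4804 ÷ 187.772) ÷ 0.2749 = 0.0093067 mol/g, so in the 2.915 g combustion sample mol Br = 0.027129 mol
Divide by the smallest (0.027129 mol): C 2.000, H 3.500, Br 1.000
Multiplying each by 2 gives whole numbers: C 4.00, H 7.00, Br 2.00

C4H7Br2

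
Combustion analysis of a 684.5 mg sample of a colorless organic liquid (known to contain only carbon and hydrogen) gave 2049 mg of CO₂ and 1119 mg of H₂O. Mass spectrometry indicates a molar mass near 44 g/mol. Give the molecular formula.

C3H8

mol C = 2.049 g CO₂ ÷ 44.009 g/mol = 0.046559 mol
mol H = 2 × 1.119 g H₂O ÷ 18.015 g/mol = 0.12423 mol
Divide by the smallest (0.046559 mol): C 1.000, H 2.668
Multiplying each by 3 gives whole numbers: C 3.00, H 8.00
Empirical formula: C3H8
Empirical-formula mass = 44.10 g/mol; 44 ÷ 44.10 ≈ 1, so the molecular formula is C3H8.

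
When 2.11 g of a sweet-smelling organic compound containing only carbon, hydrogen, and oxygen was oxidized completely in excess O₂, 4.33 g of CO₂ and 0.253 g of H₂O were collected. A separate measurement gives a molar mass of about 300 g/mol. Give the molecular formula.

mol C = 4.33 g CO₂ ÷ 44.009 g/mol = 0.09839 mol
mol H = 2 × 0.253 g H₂O ÷ 18.015 g/mol = 0.02809 mol
mass O = 2.11 − (1.182 + 0.02831) = 0.8999 g → mol O = 0.8999 ÷ 15.999 = 0.05625 mol
Divide by the smallest (0.02809 mol): C 3.503, H 1.000, O 2.003
Multiplying each by 2 gives whole numbers: C 7.01, H 2.00, O 4.01
Empirical formula: C7H2O4
Empirical-formula mass = 150.09 g/mol; 300 ÷ 150.09 ≈ 2, so the molecular formula is C14H4O8.

C14H4O8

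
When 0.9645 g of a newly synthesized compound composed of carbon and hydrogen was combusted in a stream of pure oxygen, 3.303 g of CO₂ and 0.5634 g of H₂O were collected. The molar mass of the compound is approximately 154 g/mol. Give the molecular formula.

C12H10

mol C = 3.303 g CO₂ ÷ 44.009 g/mol = 0.075053 mol
mol H = 2 × 0.5634 g H₂O ÷ 18.015 g/mol = 0.062548 mol
Divide by the smallest (0.062548 mol): C 1.200, H 1.000
Multiplying each by 5 gives whole numbers: C 6.00, H 5.00
Empirical formula: C6H5
Empirical-formula mass = 77.11 g/mol; 154 ÷ 77.11 ≈ 2, so the molecular formula is C12H10.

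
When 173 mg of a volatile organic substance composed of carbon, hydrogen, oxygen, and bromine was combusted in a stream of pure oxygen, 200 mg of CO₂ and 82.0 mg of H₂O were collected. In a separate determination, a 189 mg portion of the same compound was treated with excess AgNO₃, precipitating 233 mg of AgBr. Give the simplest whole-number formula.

C4H8BrO

mol C = 0.200 g CO₂ ÷ 44.009 g/mol = 0.004545 mol
mol H = 2 × 0.0820 g H₂O ÷ 18.015 g/mol = 0.009104 mol
From the AgBr data: mol Br per gram of compound = (0.233 ÷ 187.772) ÷ 0.189 = 0.006565 mol/g, so in the 0.173 g combustion sample mol Br = 0.001136 mol
mass O = 0.173 − (0.05458 + 0.009176 + 0.09076) = 0.01848 g → mol O = 0.01848 ÷ 15.999 = 0.001155 mol
Divide by the smallest (0.001136 mol): C 4.001, H 8.015, Br 1.000, O 1.017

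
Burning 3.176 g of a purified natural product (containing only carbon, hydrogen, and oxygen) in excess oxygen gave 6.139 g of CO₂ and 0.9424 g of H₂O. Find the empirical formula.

mol C = 6.139 g CO₂ ÷ 44.009 g/mol = 0.13949 mol
mol H = 2 × 0.9424 g H₂O ÷ 18.015 g/mol = 0.10462 mol
mass O = 3.176 − (1.6755 + 0.10546) = 1.3951 g → mol O = 1.3951 ÷ 15.999 = 0.087198 mol
Divide by the smallest (0.087198 mol): C 1.600, H 1.200, O 1.000
Multiplying each by 5 gives whole numbers: C 8.00, H 6.00, O 5.00

C8H6O5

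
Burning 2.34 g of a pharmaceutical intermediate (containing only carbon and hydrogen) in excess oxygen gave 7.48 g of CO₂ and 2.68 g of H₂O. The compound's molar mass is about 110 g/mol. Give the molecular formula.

mol C = 7.48 g CO₂ ÷ 44.009 g/mol = 0.1700 mol
mol H = 2 × 2.68 g H₂O ÷ 18.015 g/mol = 0.2975 mol
Divide by the smallest (0.1700 mol): C 1.000, H 1.751
Multiplying each by 4 gives whole numbers: C 4.00, H 7.00
Empirical formula: C4H7
Empirical-formula mass = 55.10 g/mol; 110 ÷ 55.10 ≈ 2, so the molecular formula is C8H14.

C8H14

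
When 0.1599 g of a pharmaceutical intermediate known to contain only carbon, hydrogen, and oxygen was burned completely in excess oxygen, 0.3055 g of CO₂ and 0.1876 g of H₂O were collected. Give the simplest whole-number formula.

C2H6O

mol C = 0.3055 g CO₂ ÷ 44.009 g/mol = 0.0069418 mol
mol H = 2 × 0.1876 g H₂O ÷ 18.015 g/mol = 0.020827 mol
mass O = 0.1599 − (0.083378 + 0.020994) = 0.055529 g → mol O = 0.055529 ÷ 15.999 = 0.0034708 mol
Divide by the smallest (0.0034708 mol): C 2.000, H 6.001, O 1.000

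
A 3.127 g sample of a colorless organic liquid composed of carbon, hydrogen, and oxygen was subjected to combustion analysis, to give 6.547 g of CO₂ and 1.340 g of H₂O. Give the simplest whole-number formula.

mol C = 6.547 g CO₂ ÷ 44.009 g/mol = 0.14877 mol
mol H = 2 × 1.340 g H₂O ÷ 18.015 g/mol = 0.14876 mol
mass O = 3.127 − (1.7868 + 0.14996) = 1.1902 g → mol O = 1.1902 ÷ 15.999 = 0.074394 mol
Divide by the smallest (0.074394 mol): C 2.000, H 2.000, O 1.000

C2H2O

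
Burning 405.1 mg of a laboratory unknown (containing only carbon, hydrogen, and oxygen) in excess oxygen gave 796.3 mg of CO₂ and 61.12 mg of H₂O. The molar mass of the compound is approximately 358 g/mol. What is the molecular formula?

mol C = 0.7963 g CO₂ ÷ 44.009 g/mol = 0.018094 mol
mol H = 2 × 0.06112 g H₂O ÷ 18.015 g/mol = 0.0067855 mol
mass O = 0.4051 − (0.21733 + 0.0068397) = 0.18093 g → mol O = 0.18093 ÷ 15.999 = 0.011309 mol
Divide by the smallest (0.0067855 mol): C 2.667, H 1.000, O 1.667
Multiplying each by 3 gives whole numbers: C 8.00, H 3.00, O 5.00
Empirical formula: C8H3O5
Empirical-formula mass = 179.11 g/mol; 358 ÷ 179.11 ≈ 2, so the molecular formula is C16H6O10.

C16H6O10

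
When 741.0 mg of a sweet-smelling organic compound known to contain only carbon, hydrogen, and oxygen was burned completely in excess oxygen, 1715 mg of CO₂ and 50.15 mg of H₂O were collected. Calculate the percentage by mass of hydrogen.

0.76%

mol C = 1.715 g CO₂ ÷ 44.009 g/mol = 0.038969 mol
mol H = 2 × 0.05015 g H₂O ÷ 18.015 g/mol = 0.0055676 mol
mass O = 0.7410 − (0.46806 + 0.0056121) = 0.26733 g → mol O = 0.26733 ÷ 15.999 = 0.016709 mol
mass % H = 0.0056121 g ÷ 0.7410 g × 100%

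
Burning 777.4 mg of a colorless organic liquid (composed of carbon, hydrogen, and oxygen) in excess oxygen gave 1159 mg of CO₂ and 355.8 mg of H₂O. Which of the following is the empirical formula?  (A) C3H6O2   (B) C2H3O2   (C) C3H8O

(B) C2H3O2

mol C = 1.159 g CO₂ ÷ 44.009 g/mol = 0.026336 mol
mol H = 2 × 0.3558 g H₂O ÷ 18.015 g/mol = 0.039500 mol
mass O = 0.7774 − (0.31632 + 0.039816) = 0.42127 g → mol O = 0.42127 ÷ 15.999 = 0.026331 mol
Divide by the smallest (0.026331 mol): C 1.000, H 1.500, O 1.000
Multiplying each by 2 gives whole numbers: C 2.00, H 3.00, O 2.00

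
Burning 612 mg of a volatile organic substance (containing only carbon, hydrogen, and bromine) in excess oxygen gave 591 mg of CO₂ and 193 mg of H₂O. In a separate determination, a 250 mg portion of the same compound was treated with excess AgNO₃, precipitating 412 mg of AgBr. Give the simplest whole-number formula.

mol C = 0.591 g CO₂ ÷ 44.009 g/mol = 0.01343 mol
mol H = 2 × 0.193 g H₂O ÷ 18.015 g/mol = 0.02143 mol
From the AgBr data: mol Br per gram of compound = (0.412 ÷ 187.772) ÷ 0.250 = 0.008777 mol/g, so in the 0.612 g combustion sample mol Br = 0.005371 mol
Divide by the smallest (0.005371 mol): C 2.500, H 3.989, Br 1.000
Multiplying each by 2 gives whole numbers: C 5.00, H 7.98, Br 2.00

C5H8Br2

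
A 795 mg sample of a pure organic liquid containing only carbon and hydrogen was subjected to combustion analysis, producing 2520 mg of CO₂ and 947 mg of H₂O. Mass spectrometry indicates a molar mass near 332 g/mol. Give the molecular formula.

C24H44

mol C = 2.52 g CO₂ ÷ 44.009 g/mol = 0.05726 mol
mol H = 2 × 0.947 g H₂O ÷ 18.015 g/mol = 0.1051 mol
Divide by the smallest (0.05726 mol): C 1.000, H 1.836
Multiplying each by 6 gives whole numbers: C 6.00, H 11.02
Empirical formula: C6H11
Empirical-formula mass = 83.15 g/mol; 332 ÷ 83.15 ≈ 4, so the molecular formula is C24H44.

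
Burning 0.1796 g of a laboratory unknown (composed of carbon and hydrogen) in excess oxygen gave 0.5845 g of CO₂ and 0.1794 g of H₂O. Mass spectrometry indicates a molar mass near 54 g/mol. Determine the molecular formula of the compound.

mol C = 0.5845 g CO₂ ÷ 44.009 g/mol = 0.013281 mol
mol H = 2 × 0.1794 g H₂O ÷ 18.015 g/mol = 0.019917 mol
Divide by the smallest (0.013281 mol): C 1.000, H 1.500
Multiplying each by 2 gives whole numbers: C 2.00, H 3.00
Empirical formula: C2H3
Empirical-formula mass = 27.05 g/mol; 54 ÷ 27.05 ≈ 2, so the molecular formula is C4H6.

C4H6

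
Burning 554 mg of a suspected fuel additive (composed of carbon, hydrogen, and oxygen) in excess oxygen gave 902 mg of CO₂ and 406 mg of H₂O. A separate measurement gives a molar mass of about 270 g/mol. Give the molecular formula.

C10H22O8

mol C = 0.902 g CO₂ ÷ 44.009 g/mol = 0.02050 mol
mol H = 2 × 0.406 g H₂O ÷ 18.015 g/mol = 0.04507 mol
mass O = 0.554 − (0.2462 + 0.04543) = 0.2624 g → mol O = 0.2624 ÷ 15.999 = 0.01640 mol
Divide by the smallest (0.01640 mol): C 1.250, H 2.748, O 1.000
Multiplying each by 4 gives whole numbers: C 5.00, H 10.99, O 4.00
Empirical formula: C5H11O4
Empirical-formula mass = 135.14 g/mol; 270 ÷ 135.14 ≈ 2, so the molecular formula is C10H22O8.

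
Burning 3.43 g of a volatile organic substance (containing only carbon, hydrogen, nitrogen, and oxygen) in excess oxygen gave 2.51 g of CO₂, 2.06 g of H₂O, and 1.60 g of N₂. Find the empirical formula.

CH4N2O

mol C = 2.51 g CO₂ ÷ 44.009 g/mol = 0.05703 mol
mol H = 2 × 2.06 g H₂O ÷ 18.015 g/mol = 0.2287 mol
mol N = 2 × 1.60 g N₂ ÷ 28.014 g/mol = 0.1142 mol
mass O = 3.43 − (0.6850 + 0.2305 + 1.600) = 0.9144 g → mol O = 0.9144 ÷ 15.999 = 0.05716 mol
Divide by the smallest (0.05703 mol): C 1.000, H 4.010, N 2.003, O 1.002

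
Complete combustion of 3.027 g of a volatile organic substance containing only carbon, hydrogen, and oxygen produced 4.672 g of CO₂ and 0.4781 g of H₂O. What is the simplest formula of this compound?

mol C = 4.672 g CO₂ ÷ 44.009 g/mol = 0.10616 mol
mol H = 2 × 0.4781 g H₂O ÷ 18.015 g/mol = 0.053078 mol
mass O = 3.027 − (1.2751 + 0.053503) = 1.6984 g → mol O = 1.6984 ÷ 15.999 = 0.10616 mol
Divide by the smallest (0.053078 mol): C 2.000, H 1.000, O 2.000

C2HO2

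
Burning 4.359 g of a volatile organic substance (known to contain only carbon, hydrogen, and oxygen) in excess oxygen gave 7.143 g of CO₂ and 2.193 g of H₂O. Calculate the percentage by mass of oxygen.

49.65%

mol C = 7.143 g CO₂ ÷ 44.009 g/mol = 0.16231 mol
mol H = 2 × 2.193 g H₂O ÷ 18.015 g/mol = 0.24346 mol
mass O = 4.359 − (1.9495 + 0.24541) = 2.1641 g → mol O = 2.1641 ÷ 15.999 = 0.13527 mol
mass % O = 2.1641 g ÷ 4.359 g × 100%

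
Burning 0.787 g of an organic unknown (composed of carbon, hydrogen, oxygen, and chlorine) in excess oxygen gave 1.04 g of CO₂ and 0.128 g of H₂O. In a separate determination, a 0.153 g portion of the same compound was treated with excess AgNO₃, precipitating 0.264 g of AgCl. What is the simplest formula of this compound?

mol C = 1.04 g CO₂ ÷ 44.009 g/mol = 0.02363 mol
mol H = 2 × 0.128 g H₂O ÷ 18.015 g/mol = 0.01421 mol
From the AgCl data: mol Cl per gram of compound = (0.264 ÷ 143.318) ÷ 0.153 = 0.01204 mol/g, so in the 0.787 g combustion sample mol Cl = 0.009475 mol
mass O = 0.787 − (0.2838 + 0.01432 + 0.3359) = 0.1529 g → mol O = 0.1529 ÷ 15.999 = 0.009560 mol
Divide by the smallest (0.009475 mol): C 2.494, H 1.500, Cl 1.000, O 1.009
Multiplying each by 2 gives whole numbers: C 4.99, H 3.00, Cl 2.00, O 2.02

C5H3Cl2O2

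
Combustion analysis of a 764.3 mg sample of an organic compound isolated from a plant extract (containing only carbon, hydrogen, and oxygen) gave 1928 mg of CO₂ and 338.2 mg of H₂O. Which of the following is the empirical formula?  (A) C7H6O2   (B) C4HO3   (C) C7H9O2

(A) C7H6O2

mol C = 1.928 g CO₂ ÷ 44.009 g/mol = 0.043809 mol
mol H = 2 × 0.3382 g H₂O ÷ 18.015 g/mol = 0.037546 mol
mass O = 0.7643 − (0.52619 + 0.037847) = 0.20026 g → mol O = 0.20026 ÷ 15.999 = 0.012517 mol
Divide by the smallest (0.012517 mol): C 3.500, H 3.000, O 1.000
Multiplying each by 2 gives whole numbers: C 7.00, H 6.00, O 2.00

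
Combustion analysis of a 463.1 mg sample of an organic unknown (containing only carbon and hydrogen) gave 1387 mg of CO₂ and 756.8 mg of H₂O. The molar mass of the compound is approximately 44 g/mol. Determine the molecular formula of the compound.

mol C = 1.387 g CO₂ ÷ 44.009 g/mol = 0.031516 mol
mol H = 2 × 0.7568 g H₂O ÷ 18.015 g/mol = 0.084019 mol
Divide by the smallest (0.031516 mol): C 1.000, H 2.666
Multiplying each by 3 gives whole numbers: C 3.00, H 8.00
Empirical formula: C3H8
Empirical-formula mass = 44.10 g/mol; 44 ÷ 44.10 ≈ 1, so the molecular formula is C3H8.

C3H8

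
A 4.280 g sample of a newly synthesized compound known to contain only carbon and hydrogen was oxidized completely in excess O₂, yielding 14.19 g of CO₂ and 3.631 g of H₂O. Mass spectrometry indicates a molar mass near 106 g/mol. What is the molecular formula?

C8H10

mol C = 14.19 g CO₂ ÷ 44.009 g/mol = 0.32243 mol
mol H = 2 × 3.631 g H₂O ÷ 18.015 g/mol = 0.40311 mol
Divide by the smallest (0.32243 mol): C 1.000, H 1.250
Multiplying each by 4 gives whole numbers: C 4.00, H 5.00
Empirical formula: C4H5
Empirical-formula mass = 53.08 g/mol; 106 ÷ 53.08 ≈ 2, so the molecular formula is C8H10.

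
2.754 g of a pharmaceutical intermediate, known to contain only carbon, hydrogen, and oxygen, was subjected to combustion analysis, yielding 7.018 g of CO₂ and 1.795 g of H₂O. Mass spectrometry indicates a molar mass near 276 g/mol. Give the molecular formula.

C16H20O4

mol C = 7.018 g CO₂ ÷ 44.009 g/mol = 0.15947 mol
mol H = 2 × 1.795 g H₂O ÷ 18.015 g/mol = 0.19928 mol
mass O = 2.754 − (1.9154 + 0.20087) = 0.63776 g → mol O = 0.63776 ÷ 15.999 = 0.039863 mol
Divide by the smallest (0.039863 mol): C 4.000, H 4.999, O 1.000
Empirical formula: C4H5O
Empirical-formula mass = 69.08 g/mol; 276 ÷ 69.08 ≈ 4, so the molecular formula is C16H20O4.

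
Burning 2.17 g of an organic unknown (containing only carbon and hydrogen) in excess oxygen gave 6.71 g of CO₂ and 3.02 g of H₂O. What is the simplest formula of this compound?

mol C = 6.71 g CO₂ ÷ 44.009 g/mol = 0.1525 mol
mol H = 2 × 3.02 g H₂O ÷ 18.015 g/mol = 0.3353 mol
Divide by the smallest (0.1525 mol): C 1.000, H 2.199
Multiplying each by 5 gives whole numbers: C 5.00, H 10.99

C5H11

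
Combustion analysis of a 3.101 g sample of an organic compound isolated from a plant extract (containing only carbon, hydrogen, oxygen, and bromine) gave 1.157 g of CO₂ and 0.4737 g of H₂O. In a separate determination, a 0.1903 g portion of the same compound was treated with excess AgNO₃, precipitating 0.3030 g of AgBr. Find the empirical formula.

C2H4Br2O3

mol C = 1.157 g CO₂ ÷ 44.009 g/mol = 0.026290 mol
mol H = 2 × 0.4737 g H₂O ÷ 18.015 g/mol = 0.052590 mol
From the AgBr data: mol Br per gram of compound = (0.3030 ÷ 187.772) ÷ 0.1903 = 0.0084796 mol/g, so in the 3.101 g combustion sample mol Br = 0.026295 mol
mass O = 3.101 − (0.31577 + 0.053010 + 2.1011) = 0.63114 g → mol O = 0.63114 ÷ 15.999 = 0.039448 mol
Divide by the smallest (0.026290 mol): C 1.000, H 2.000, Br 1.000, O 1.501
Multiplying each by 2 gives whole numbers: C 2.00, H 4.00, Br 2.00, O 3.00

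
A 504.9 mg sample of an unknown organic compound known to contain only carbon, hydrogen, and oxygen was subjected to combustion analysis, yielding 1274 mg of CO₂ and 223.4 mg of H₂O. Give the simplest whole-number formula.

mol C = 1.274 g CO₂ ÷ 44.009 g/mol = 0.028949 mol
mol H = 2 × 0.2234 g H₂O ÷ 18.015 g/mol = 0.024802 mol
mass O = 0.5049 − (0.34770 + 0.025000) = 0.13220 g → mol O = 0.13220 ÷ 15.999 = 0.0082629 mol
Divide by the smallest (0.0082629 mol): C 3.503, H 3.002, O 1.000
Multiplying each by 2 gives whole numbers: C 7.01, H 6.00, O 2.00

C7H6O2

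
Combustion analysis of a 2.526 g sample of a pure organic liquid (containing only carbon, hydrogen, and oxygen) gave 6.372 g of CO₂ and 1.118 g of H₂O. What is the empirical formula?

mol C = 6.372 g CO₂ ÷ 44.009 g/mol = 0.14479 mol
mol H = 2 × 1.118 g H₂O ÷ 18.015 g/mol = 0.12412 mol
mass O = 2.526 − (1.7391 + 0.12511) = 0.66183 g → mol O = 0.66183 ÷ 15.999 = 0.041367 mol
Divide by the smallest (0.041367 mol): C 3.500, H 3.000, O 1.000
Multiplying each by 2 gives whole numbers: C 7.00, H 6.00, O 2.00

C7H6O2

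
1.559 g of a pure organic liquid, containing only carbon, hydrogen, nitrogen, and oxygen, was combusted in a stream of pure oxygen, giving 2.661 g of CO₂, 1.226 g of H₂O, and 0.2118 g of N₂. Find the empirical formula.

mol C = 2.661 g CO₂ ÷ 44.009 g/mol = 0.060465 mol
mol H = 2 × 1.226 g H₂O ÷ 18.015 g/mol = 0.13611 mol
mol N = 2 × 0.2118 g N₂ ÷ 28.014 g/mol = 0.015121 mol
mass O = 1.559 − (0.72624 + 0.13720 + 0.21180) = 0.48376 g → mol O = 0.48376 ÷ 15.999 = 0.030237 mol
Divide by the smallest (0.015121 mol): C 3.999, H 9.001, N 1.000, O 2.000

C4H9NO2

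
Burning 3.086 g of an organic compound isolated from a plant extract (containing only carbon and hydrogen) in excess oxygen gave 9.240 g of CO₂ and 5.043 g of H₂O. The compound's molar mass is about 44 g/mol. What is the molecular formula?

C3H8

mol C = 9.240 g CO₂ ÷ 44.009 g/mol = 0.20996 mol
mol H = 2 × 5.043 g H₂O ÷ 18.015 g/mol = 0.55987 mol
Divide by the smallest (0.20996 mol): C 1.000, H 2.667
Multiplying each by 3 gives whole numbers: C 3.00, H 8.00
Empirical formula: C3H8
Empirical-formula mass = 44.10 g/mol; 44 ÷ 44.10 ≈ 1, so the molecular formula is C3H8.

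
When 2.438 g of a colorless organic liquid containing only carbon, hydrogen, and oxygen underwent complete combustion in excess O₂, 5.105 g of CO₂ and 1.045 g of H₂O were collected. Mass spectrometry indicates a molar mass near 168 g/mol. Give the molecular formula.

mol C = 5.105 g CO₂ ÷ 44.009 g/mol = 0.11600 mol
mol H = 2 × 1.045 g H₂O ÷ 18.015 g/mol = 0.11601 mol
mass O = 2.438 − (1.3933 + 0.11694) = 0.92779 g → mol O = 0.92779 ÷ 15.999 = 0.057991 mol
Divide by the smallest (0.057991 mol): C 2.000, H 2.001, O 1.000
Empirical formula: C2H2O
Empirical-formula mass = 42.04 g/mol; 168 ÷ 42.04 ≈ 4, so the molecular formula is C8H8O4.

C8H8O4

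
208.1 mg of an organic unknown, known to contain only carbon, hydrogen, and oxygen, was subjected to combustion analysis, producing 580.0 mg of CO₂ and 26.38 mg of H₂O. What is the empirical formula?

mol C = 0.5800 g CO₂ ÷ 44.009 g/mol = 0.013179 mol
mol H = 2 × 0.02638 g H₂O ÷ 18.015 g/mol = 0.0029287 mol
mass O = 0.2081 − (0.15829 + 0.0029521) = 0.046853 g → mol O = 0.046853 ÷ 15.999 = 0.0029285 mol
Divide by the smallest (0.0029285 mol): C 4.500, H 1.000, O 1.000
Multiplying each by 2 gives whole numbers: C 9.00, H 2.00, O 2.00

C9H2O2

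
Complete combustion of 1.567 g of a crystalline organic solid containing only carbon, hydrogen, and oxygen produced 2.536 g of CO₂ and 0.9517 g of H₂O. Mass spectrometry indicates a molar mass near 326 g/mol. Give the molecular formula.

C12H22O10

mol C = 2.536 g CO₂ ÷ 44.009 g/mol = 0.057625 mol
mol H = 2 × 0.9517 g H₂O ÷ 18.015 g/mol = 0.10566 mol
mass O = 1.567 − (0.69213 + 0.10650) = 0.76837 g → mol O = 0.76837 ÷ 15.999 = 0.048026 mol
Divide by the smallest (0.048026 mol): C 1.200, H 2.200, O 1.000
Multiplying each by 5 gives whole numbers: C 6.00, H 11.00, O 5.00
Empirical formula: C6H11O5
Empirical-formula mass = 163.15 g/mol; 326 ÷ 163.15 ≈ 2, so the molecular formula is C12H22O10.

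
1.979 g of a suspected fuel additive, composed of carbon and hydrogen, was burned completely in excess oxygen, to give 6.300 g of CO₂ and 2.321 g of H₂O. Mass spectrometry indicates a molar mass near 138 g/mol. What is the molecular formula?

mol C = 6.300 g CO₂ ÷ 44.009 g/mol = 0.14315 mol
mol H = 2 × 2.321 g H₂O ÷ 18.015 g/mol = 0.25767 mol
Divide by the smallest (0.14315 mol): C 1.000, H 1.800
Multiplying each by 5 gives whole numbers: C 5.00, H 9.00
Empirical formula: C5H9
Empirical-formula mass = 69.13 g/mol; 138 ÷ 69.13 ≈ 2, so the molecular formula is C10H18.

C10H18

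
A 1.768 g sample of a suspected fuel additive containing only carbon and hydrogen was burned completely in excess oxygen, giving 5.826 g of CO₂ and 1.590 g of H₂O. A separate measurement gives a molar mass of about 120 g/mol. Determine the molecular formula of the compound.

C9H12

mol C = 5.826 g CO₂ ÷ 44.009 g/mol = 0.13238 mol
mol H = 2 × 1.590 g H₂O ÷ 18.015 g/mol = 0.17652 mol
Divide by the smallest (0.13238 mol): C 1.000, H 1.333
Multiplying each by 3 gives whole numbers: C 3.00, H 4.00
Empirical formula: C3H4
Empirical-formula mass = 40.06 g/mol; 120 ÷ 40.06 ≈ 3, so the molecular formula is C9H12.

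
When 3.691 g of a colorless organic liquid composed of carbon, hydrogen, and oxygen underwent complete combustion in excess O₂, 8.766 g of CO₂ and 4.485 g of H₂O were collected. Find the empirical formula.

C4H10O

mol C = 8.766 g CO₂ ÷ 44.009 g/mol = 0.19919 mol
mol H = 2 × 4.485 g H₂O ÷ 18.015 g/mol = 0.49792 mol
mass O = 3.691 − (2.3924 + 0.50190) = 0.79667 g → mol O = 0.79667 ÷ 15.999 = 0.049795 mol
Divide by the smallest (0.049795 mol): C 4.000, H 9.999, O 1.000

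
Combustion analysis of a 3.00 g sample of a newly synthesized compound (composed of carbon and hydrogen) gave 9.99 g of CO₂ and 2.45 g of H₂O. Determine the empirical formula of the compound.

C5H6

mol C = 9.99 g CO₂ ÷ 44.009 g/mol = 0.2270 mol
mol H = 2 × 2.45 g H₂O ÷ 18.015 g/mol = 0.2720 mol
Divide by the smallest (0.2270 mol): C 1.000, H 1.198
Multiplying each by 5 gives whole numbers: C 5.00, H 5.99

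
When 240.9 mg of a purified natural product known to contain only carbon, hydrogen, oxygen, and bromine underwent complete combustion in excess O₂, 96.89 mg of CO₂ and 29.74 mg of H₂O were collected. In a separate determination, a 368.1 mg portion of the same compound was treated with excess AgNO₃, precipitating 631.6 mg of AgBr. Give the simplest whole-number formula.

mol C = 0.09689 g CO₂ ÷ 44.009 g/mol = 0.0022016 mol
mol H = 2 × 0.02974 g H₂O ÷ 18.015 g/mol = 0.0033017 mol
From the AgBr data: mol Br per gram of compound = (0.6316 ÷ 187.772) ÷ 0.3681 = 0.0091379 mol/g, so in the 0.2409 g combustion sample mol Br = 0.0022013 mol
mass O = 0.2409 − (0.026443 + 0.0033281 + 0.17589) = 0.035235 g → mol O = 0.035235 ÷ 15.999 = 0.0022023 mol
Divide by the smallest (0.0022013 mol): C 1.000, H 1.500, Br 1.000, O 1.000
Multiplying each by 2 gives whole numbers: C 2.00, H 3.00, Br 2.00, O 2.00

C2H3Br2O2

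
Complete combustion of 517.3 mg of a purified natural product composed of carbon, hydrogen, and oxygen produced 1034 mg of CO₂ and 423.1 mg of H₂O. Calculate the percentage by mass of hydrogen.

9.15%

mol C = 1.034 g CO₂ ÷ 44.009 g/mol = 0.023495 mol
mol H = 2 × 0.4231 g H₂O ÷ 18.015 g/mol = 0.046972 mol
mass O = 0.5173 − (0.28220 + 0.047348) = 0.18775 g → mol O = 0.18775 ÷ 15.999 = 0.011735 mol
mass % H = 0.047348 g ÷ 0.5173 g × 100%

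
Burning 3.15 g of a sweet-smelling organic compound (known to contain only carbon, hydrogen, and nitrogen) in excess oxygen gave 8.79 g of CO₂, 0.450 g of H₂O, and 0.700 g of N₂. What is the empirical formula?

mol C = 8.79 g CO₂ ÷ 44.009 g/mol = 0.1997 mol
mol H = 2 × 0.450 g H₂O ÷ 18.015 g/mol = 0.04996 mol
mol N = 2 × 0.700 g N₂ ÷ 28.014 g/mol = 0.04998 mol
Divide by the smallest (0.04996 mol): C 3.998, H 1.000, N 1.000

C4HN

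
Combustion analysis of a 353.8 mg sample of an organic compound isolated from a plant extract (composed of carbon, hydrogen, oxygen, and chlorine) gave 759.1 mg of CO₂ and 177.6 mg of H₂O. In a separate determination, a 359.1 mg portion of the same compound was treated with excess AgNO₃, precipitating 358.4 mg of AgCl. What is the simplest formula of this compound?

mol C = 0.7591 g CO₂ ÷ 44.009 g/mol = 0.017249 mol
mol H = 2 × 0.1776 g H₂O ÷ 18.015 g/mol = 0.019717 mol
From the AgCl data: mol Cl per gram of compound = (0.3584 ÷ 143.318) ÷ 0.3591 = 0.0069639 mol/g, so in the 0.3538 g combustion sample mol Cl = 0.0024638 mol
mass O = 0.3538 − (0.20717 + 0.019875 + 0.087343) = 0.039408 g → mol O = 0.039408 ÷ 15.999 = 0.0024632 mol
Divide by the smallest (0.0024632 mol): C 7.003, H 8.005, Cl 1.000, O 1.000

C7H8ClO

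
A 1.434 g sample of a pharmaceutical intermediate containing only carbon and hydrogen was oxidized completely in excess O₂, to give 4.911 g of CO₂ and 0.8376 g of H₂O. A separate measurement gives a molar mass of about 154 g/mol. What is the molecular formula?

C12H10

mol C = 4.911 g CO₂ ÷ 44.009 g/mol = 0.11159 mol
mol H = 2 × 0.8376 g H₂O ÷ 18.015 g/mol = 0.092989 mol
Divide by the smallest (0.092989 mol): C 1.200, H 1.000
Multiplying each by 5 gives whole numbers: C 6.00, H 5.00
Empirical formula: C6H5
Empirical-formula mass = 77.11 g/mol; 154 ÷ 77.11 ≈ 2, so the molecular formula is C12H10.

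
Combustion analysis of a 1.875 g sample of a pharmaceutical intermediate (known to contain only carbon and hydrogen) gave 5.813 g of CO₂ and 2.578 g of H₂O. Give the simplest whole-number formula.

mol C = 5.813 g CO₂ ÷ 44.009 g/mol = 0.13209 mol
mol H = 2 × 2.578 g H₂O ÷ 18.015 g/mol = 0.28621 mol
Divide by the smallest (0.13209 mol): C 1.000, H 2.167
Multiplying each by 6 gives whole numbers: C 6.00, H 13.00

C6H13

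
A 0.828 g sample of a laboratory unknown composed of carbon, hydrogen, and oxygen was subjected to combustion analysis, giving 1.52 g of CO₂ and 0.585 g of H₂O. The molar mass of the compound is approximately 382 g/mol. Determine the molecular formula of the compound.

mol C = 1.52 g CO₂ ÷ 44.009 g/mol = 0.03454 mol
mol H = 2 × 0.585 g H₂O ÷ 18.015 g/mol = 0.06495 mol
mass O = 0.828 − (0.4148 + 0.06547) = 0.3477 g → mol O = 0.3477 ÷ 15.999 = 0.02173 mol
Divide by the smallest (0.02173 mol): C 1.589, H 2.988, O 1.000
Multiplying each by 5 gives whole numbers: C 7.95, H 14.94, O 5.00
Empirical formula: C8H15O5
Empirical-formula mass = 191.20 g/mol; 382 ÷ 191.20 ≈ 2, so the molecular formula is C16H30O10.

C16H30O10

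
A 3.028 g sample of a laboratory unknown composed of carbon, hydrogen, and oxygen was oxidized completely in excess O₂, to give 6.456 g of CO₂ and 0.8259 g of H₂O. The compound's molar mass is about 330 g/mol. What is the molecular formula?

mol C = 6.456 g CO₂ ÷ 44.009 g/mol = 0.14670 mol
mol H = 2 × 0.8259 g H₂O ÷ 18.015 g/mol = 0.091690 mol
mass O = 3.028 − (1.7620 + 0.092424) = 1.1736 g → mol O = 1.1736 ÷ 15.999 = 0.073354 mol
Divide by the smallest (0.073354 mol): C 2.000, H 1.250, O 1.000
Multiplying each by 4 gives whole numbers: C 8.00, H 5.00, O 4.00
Empirical formula: C8H5O4
Empirical-formula mass = 165.12 g/mol; 330 ÷ 165.12 ≈ 2, so the molecular formula is C16H10O8.

C16H10O8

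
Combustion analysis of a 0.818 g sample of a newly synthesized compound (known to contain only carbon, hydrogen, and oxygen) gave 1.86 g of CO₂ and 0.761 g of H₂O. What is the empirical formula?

mol C = 1.86 g CO₂ ÷ 44.009 g/mol = 0.04226 mol
mol H = 2 × 0.761 g H₂O ÷ 18.015 g/mol = 0.08449 mol
mass O = 0.818 − (0.5076 + 0.08516) = 0.2252 g → mol O = 0.2252 ÷ 15.999 = 0.01408 mol
Divide by the smallest (0.01408 mol): C 3.003, H 6.002, O 1.000

C3H6O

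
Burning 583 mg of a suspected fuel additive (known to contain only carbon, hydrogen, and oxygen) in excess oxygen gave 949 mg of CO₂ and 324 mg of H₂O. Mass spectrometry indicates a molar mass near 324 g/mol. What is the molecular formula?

mol C = 0.949 g CO₂ ÷ 44.009 g/mol = 0.02156 mol
mol H = 2 × 0.324 g H₂O ÷ 18.015 g/mol = 0.03597 mol
mass O = 0.583 − (0.2590 + 0.03626) = 0.2877 g → mol O = 0.2877 ÷ 15.999 = 0.01798 mol
Divide by the smallest (0.01798 mol): C 1.199, H 2.000, O 1.000
Multiplying each by 5 gives whole numbers: C 5.99, H 10.00, O 5.00
Empirical formula: C6H10O5
Empirical-formula mass = 162.14 g/mol; 324 ÷ 162.14 ≈ 2, so the molecular formula is C12H20O10.

C12H20O10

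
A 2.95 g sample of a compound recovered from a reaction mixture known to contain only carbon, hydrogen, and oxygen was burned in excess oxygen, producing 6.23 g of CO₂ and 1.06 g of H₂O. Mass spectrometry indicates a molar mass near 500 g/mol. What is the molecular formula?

mol C = 6.23 g CO₂ ÷ 44.009 g/mol = 0.1416 mol
mol H = 2 × 1.06 g H₂O ÷ 18.015 g/mol = 0.1177 mol
mass O = 2.95 − (1.700 + 0.1186) = 1.131 g → mol O = 1.131 ÷ 15.999 = 0.07070 mol
Divide by the smallest (0.07070 mol): C 2.002, H 1.665, O 1.000
Multiplying each by 3 gives whole numbers: C 6.01, H 4.99, O 3.00
Empirical formula: C6H5O3
Empirical-formula mass = 125.10 g/mol; 500 ÷ 125.10 ≈ 4, so the molecular formula is C24H20O12.

C24H20O12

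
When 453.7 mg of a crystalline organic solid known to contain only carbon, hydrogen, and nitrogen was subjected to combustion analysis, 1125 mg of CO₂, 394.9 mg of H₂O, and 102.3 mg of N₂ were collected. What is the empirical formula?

C7H12N2

mol C = 1.125 g CO₂ ÷ 44.009 g/mol = 0.025563 mol
mol H = 2 × 0.3949 g H₂O ÷ 18.015 g/mol = 0.043841 mol
mol N = 2 × 0.1023 g N₂ ÷ 28.014 g/mol = 0.0073035 mol
Divide by the smallest (0.0073035 mol): C 3.500, H 6.003, N 1.000
Multiplying each by 2 gives whole numbers: C 7.00, H 12.01, N 2.00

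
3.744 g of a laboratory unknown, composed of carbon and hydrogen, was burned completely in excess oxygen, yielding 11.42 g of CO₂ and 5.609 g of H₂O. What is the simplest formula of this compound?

mol C = 11.42 g CO₂ ÷ 44.009 g/mol = 0.25949 mol
mol H = 2 × 5.609 g H₂O ÷ 18.015 g/mol = 0.62270 mol
Divide by the smallest (0.25949 mol): C 1.000, H 2.400
Multiplying each by 5 gives whole numbers: C 5.00, H 12.00

C5H12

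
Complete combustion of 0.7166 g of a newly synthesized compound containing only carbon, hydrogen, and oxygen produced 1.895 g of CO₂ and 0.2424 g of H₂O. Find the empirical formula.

C8H5O2

mol C = 1.895 g CO₂ ÷ 44.009 g/mol = 0.043059 mol
mol H = 2 × 0.2424 g H₂O ÷ 18.015 g/mol = 0.026911 mol
mass O = 0.7166 − (0.51719 + 0.027126) = 0.17229 g → mol O = 0.17229 ÷ 15.999 = 0.010769 mol
Divide by the smallest (0.010769 mol): C 3.999, H 2.499, O 1.000
Multiplying each by 2 gives whole numbers: C 8.00, H 5.00, O 2.00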